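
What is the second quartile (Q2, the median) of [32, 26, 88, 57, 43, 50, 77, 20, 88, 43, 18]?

43

Step 1: Sort the data: [18, 20, 26, 32, 43, 43, 50, 57, 77, 88, 88]
Step 2: n = 11
Step 3: Q2 is the median. Since n is odd, it is the middle value at position 6: 43
Step 4: Q2 = 43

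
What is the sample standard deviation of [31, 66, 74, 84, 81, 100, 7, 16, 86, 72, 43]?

30.8934

Step 1: Compute the mean: 60
Step 2: Sum of squared deviations from the mean: 9544
Step 3: Sample variance = 9544 / 10 = 954.4
Step 4: Standard deviation = sqrt(954.4) = 30.8934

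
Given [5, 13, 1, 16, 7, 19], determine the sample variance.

48.1667

Step 1: Compute the mean: (5 + 13 + 1 + 16 + 7 + 19) / 6 = 10.1667
Step 2: Compute squared deviations from the mean:
  (5 - 10.1667)^2 = 26.6944
  (13 - 10.1667)^2 = 8.0278
  (1 - 10.1667)^2 = 84.0278
  (16 - 10.1667)^2 = 34.0278
  (7 - 10.1667)^2 = 10.0278
  (19 - 10.1667)^2 = 78.0278
Step 3: Sum of squared deviations = 240.8333
Step 4: Sample variance = 240.8333 / 5 = 48.1667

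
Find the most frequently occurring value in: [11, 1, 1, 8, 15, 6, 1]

1

Step 1: Count the frequency of each value:
  1: appears 3 time(s)
  6: appears 1 time(s)
  8: appears 1 time(s)
  11: appears 1 time(s)
  15: appears 1 time(s)
Step 2: The value 1 appears most frequently (3 times).
Step 3: Mode = 1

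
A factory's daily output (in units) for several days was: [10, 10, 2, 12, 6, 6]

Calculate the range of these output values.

10

Step 1: Identify the maximum value: max = 12
Step 2: Identify the minimum value: min = 2
Step 3: Range = max - min = 12 - 2 = 10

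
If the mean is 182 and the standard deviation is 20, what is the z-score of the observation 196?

0.7

Step 1: Recall the z-score formula: z = (x - mu) / sigma
Step 2: Substitute values: z = (196 - 182) / 20
Step 3: z = 14 / 20 = 0.7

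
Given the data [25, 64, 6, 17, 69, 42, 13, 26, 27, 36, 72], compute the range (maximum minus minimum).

66

Step 1: Identify the maximum value: max = 72
Step 2: Identify the minimum value: min = 6
Step 3: Range = max - min = 72 - 6 = 66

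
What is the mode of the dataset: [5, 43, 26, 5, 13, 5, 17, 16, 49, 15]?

5

Step 1: Count the frequency of each value:
  5: appears 3 time(s)
  13: appears 1 time(s)
  15: appears 1 time(s)
  16: appears 1 time(s)
  17: appears 1 time(s)
  26: appears 1 time(s)
  43: appears 1 time(s)
  49: appears 1 time(s)
Step 2: The value 5 appears most frequently (3 times).
Step 3: Mode = 5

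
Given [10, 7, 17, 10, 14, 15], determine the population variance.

11.8056

Step 1: Compute the mean: (10 + 7 + 17 + 10 + 14 + 15) / 6 = 12.1667
Step 2: Compute squared deviations from the mean:
  (10 - 12.1667)^2 = 4.6944
  (7 - 12.1667)^2 = 26.6944
  (17 - 12.1667)^2 = 23.3611
  (10 - 12.1667)^2 = 4.6944
  (14 - 12.1667)^2 = 3.3611
  (15 - 12.1667)^2 = 8.0278
Step 3: Sum of squared deviations = 70.8333
Step 4: Population variance = 70.8333 / 6 = 11.8056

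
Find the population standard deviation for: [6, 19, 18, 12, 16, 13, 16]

4.0958

Step 1: Compute the mean: 14.2857
Step 2: Sum of squared deviations from the mean: 117.4286
Step 3: Population variance = 117.4286 / 7 = 16.7755
Step 4: Standard deviation = sqrt(16.7755) = 4.0958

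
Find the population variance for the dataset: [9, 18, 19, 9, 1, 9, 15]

34.2449

Step 1: Compute the mean: (9 + 18 + 19 + 9 + 1 + 9 + 15) / 7 = 11.4286
Step 2: Compute squared deviations from the mean:
  (9 - 11.4286)^2 = 5.898
  (18 - 11.4286)^2 = 43.1837
  (19 - 11.4286)^2 = 57.3265
  (9 - 11.4286)^2 = 5.898
  (1 - 11.4286)^2 = 108.7551
  (9 - 11.4286)^2 = 5.898
  (15 - 11.4286)^2 = 12.7551
Step 3: Sum of squared deviations = 239.7143
Step 4: Population variance = 239.7143 / 7 = 34.2449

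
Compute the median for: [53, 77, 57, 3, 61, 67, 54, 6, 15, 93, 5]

54

Step 1: Sort the data in ascending order: [3, 5, 6, 15, 53, 54, 57, 61, 67, 77, 93]
Step 2: The number of values is n = 11.
Step 3: Since n is odd, the median is the middle value at position 6: 54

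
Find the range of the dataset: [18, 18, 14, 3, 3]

15

Step 1: Identify the maximum value: max = 18
Step 2: Identify the minimum value: min = 3
Step 3: Range = max - min = 18 - 3 = 15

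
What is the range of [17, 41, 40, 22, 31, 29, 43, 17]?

26

Step 1: Identify the maximum value: max = 43
Step 2: Identify the minimum value: min = 17
Step 3: Range = max - min = 43 - 17 = 26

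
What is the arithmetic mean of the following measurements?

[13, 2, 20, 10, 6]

10.2

Step 1: Sum all values: 13 + 2 + 20 + 10 + 6 = 51
Step 2: Count the number of values: n = 5
Step 3: Mean = sum / n = 51 / 5 = 10.2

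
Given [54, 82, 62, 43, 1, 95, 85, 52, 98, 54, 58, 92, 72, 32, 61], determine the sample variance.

680.9238

Step 1: Compute the mean: (54 + 82 + 62 + 43 + 1 + 95 + 85 + 52 + 98 + 54 + 58 + 92 + 72 + 32 + 61) / 15 = 62.7333
Step 2: Compute squared deviations from the mean:
  (54 - 62.7333)^2 = 76.2711
  (82 - 62.7333)^2 = 371.2044
  (62 - 62.7333)^2 = 0.5378
  (43 - 62.7333)^2 = 389.4044
  (1 - 62.7333)^2 = 3811.0044
  (95 - 62.7333)^2 = 1041.1378
  (85 - 62.7333)^2 = 495.8044
  (52 - 62.7333)^2 = 115.2044
  (98 - 62.7333)^2 = 1243.7378
  (54 - 62.7333)^2 = 76.2711
  (58 - 62.7333)^2 = 22.4044
  (92 - 62.7333)^2 = 856.5378
  (72 - 62.7333)^2 = 85.8711
  (32 - 62.7333)^2 = 944.5378
  (61 - 62.7333)^2 = 3.0044
Step 3: Sum of squared deviations = 9532.9333
Step 4: Sample variance = 9532.9333 / 14 = 680.9238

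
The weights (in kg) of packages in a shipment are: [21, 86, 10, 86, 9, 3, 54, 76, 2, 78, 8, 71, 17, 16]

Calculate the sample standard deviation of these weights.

34.2561

Step 1: Compute the mean: 38.3571
Step 2: Sum of squared deviations from the mean: 15255.2143
Step 3: Sample variance = 15255.2143 / 13 = 1173.478
Step 4: Standard deviation = sqrt(1173.478) = 34.2561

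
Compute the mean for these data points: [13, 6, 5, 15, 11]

10

Step 1: Sum all values: 13 + 6 + 5 + 15 + 11 = 50
Step 2: Count the number of values: n = 5
Step 3: Mean = sum / n = 50 / 5 = 10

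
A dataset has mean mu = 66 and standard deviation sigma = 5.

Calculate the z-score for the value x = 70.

0.8

Step 1: Recall the z-score formula: z = (x - mu) / sigma
Step 2: Substitute values: z = (70 - 66) / 5
Step 3: z = 4 / 5 = 0.8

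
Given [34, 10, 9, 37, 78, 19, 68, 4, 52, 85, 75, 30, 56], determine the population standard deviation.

27.0551

Step 1: Compute the mean: 42.8462
Step 2: Sum of squared deviations from the mean: 9515.6923
Step 3: Population variance = 9515.6923 / 13 = 731.9763
Step 4: Standard deviation = sqrt(731.9763) = 27.0551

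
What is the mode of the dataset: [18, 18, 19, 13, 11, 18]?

18

Step 1: Count the frequency of each value:
  11: appears 1 time(s)
  13: appears 1 time(s)
  18: appears 3 time(s)
  19: appears 1 time(s)
Step 2: The value 18 appears most frequently (3 times).
Step 3: Mode = 18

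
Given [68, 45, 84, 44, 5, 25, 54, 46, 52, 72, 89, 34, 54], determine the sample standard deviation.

23.2142

Step 1: Compute the mean: 51.6923
Step 2: Sum of squared deviations from the mean: 6466.7692
Step 3: Sample variance = 6466.7692 / 12 = 538.8974
Step 4: Standard deviation = sqrt(538.8974) = 23.2142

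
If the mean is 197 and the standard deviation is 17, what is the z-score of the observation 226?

1.7059

Step 1: Recall the z-score formula: z = (x - mu) / sigma
Step 2: Substitute values: z = (226 - 197) / 17
Step 3: z = 29 / 17 = 1.7059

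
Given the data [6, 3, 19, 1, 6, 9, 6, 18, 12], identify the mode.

6

Step 1: Count the frequency of each value:
  1: appears 1 time(s)
  3: appears 1 time(s)
  6: appears 3 time(s)
  9: appears 1 time(s)
  12: appears 1 time(s)
  18: appears 1 time(s)
  19: appears 1 time(s)
Step 2: The value 6 appears most frequently (3 times).
Step 3: Mode = 6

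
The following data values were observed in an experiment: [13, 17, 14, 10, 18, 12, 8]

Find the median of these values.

13

Step 1: Sort the data in ascending order: [8, 10, 12, 13, 14, 17, 18]
Step 2: The number of values is n = 7.
Step 3: Since n is odd, the median is the middle value at position 4: 13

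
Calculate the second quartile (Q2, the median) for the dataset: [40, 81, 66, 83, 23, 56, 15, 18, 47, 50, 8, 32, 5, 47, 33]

40

Step 1: Sort the data: [5, 8, 15, 18, 23, 32, 33, 40, 47, 47, 50, 56, 66, 81, 83]
Step 2: n = 15
Step 3: Q2 is the median. Since n is odd, it is the middle value at position 8: 40
Step 4: Q2 = 40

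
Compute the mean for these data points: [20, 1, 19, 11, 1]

10.4

Step 1: Sum all values: 20 + 1 + 19 + 11 + 1 = 52
Step 2: Count the number of values: n = 5
Step 3: Mean = sum / n = 52 / 5 = 10.4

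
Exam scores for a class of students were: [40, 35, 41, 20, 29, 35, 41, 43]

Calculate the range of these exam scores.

23

Step 1: Identify the maximum value: max = 43
Step 2: Identify the minimum value: min = 20
Step 3: Range = max - min = 43 - 20 = 23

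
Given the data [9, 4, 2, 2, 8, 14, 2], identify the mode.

2

Step 1: Count the frequency of each value:
  2: appears 3 time(s)
  4: appears 1 time(s)
  8: appears 1 time(s)
  9: appears 1 time(s)
  14: appears 1 time(s)
Step 2: The value 2 appears most frequently (3 times).
Step 3: Mode = 2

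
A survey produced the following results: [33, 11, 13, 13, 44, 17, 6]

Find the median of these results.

13

Step 1: Sort the data in ascending order: [6, 11, 13, 13, 17, 33, 44]
Step 2: The number of values is n = 7.
Step 3: Since n is odd, the median is the middle value at position 4: 13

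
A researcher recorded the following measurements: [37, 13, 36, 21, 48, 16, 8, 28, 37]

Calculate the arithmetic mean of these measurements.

27.1111

Step 1: Sum all values: 37 + 13 + 36 + 21 + 48 + 16 + 8 + 28 + 37 = 244
Step 2: Count the number of values: n = 9
Step 3: Mean = sum / n = 244 / 9 = 27.1111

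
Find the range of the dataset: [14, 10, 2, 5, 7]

12

Step 1: Identify the maximum value: max = 14
Step 2: Identify the minimum value: min = 2
Step 3: Range = max - min = 14 - 2 = 12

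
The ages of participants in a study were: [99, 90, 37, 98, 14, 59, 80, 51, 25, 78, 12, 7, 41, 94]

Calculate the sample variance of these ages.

1150.3791

Step 1: Compute the mean: (99 + 90 + 37 + 98 + 14 + 59 + 80 + 51 + 25 + 78 + 12 + 7 + 41 + 94) / 14 = 56.0714
Step 2: Compute squared deviations from the mean:
  (99 - 56.0714)^2 = 1842.8622
  (90 - 56.0714)^2 = 1151.148
  (37 - 56.0714)^2 = 363.7194
  (98 - 56.0714)^2 = 1758.0051
  (14 - 56.0714)^2 = 1770.0051
  (59 - 56.0714)^2 = 8.5765
  (80 - 56.0714)^2 = 572.5765
  (51 - 56.0714)^2 = 25.7194
  (25 - 56.0714)^2 = 965.4337
  (78 - 56.0714)^2 = 480.8622
  (12 - 56.0714)^2 = 1942.2908
  (7 - 56.0714)^2 = 2408.0051
  (41 - 56.0714)^2 = 227.148
  (94 - 56.0714)^2 = 1438.5765
Step 3: Sum of squared deviations = 14954.9286
Step 4: Sample variance = 14954.9286 / 13 = 1150.3791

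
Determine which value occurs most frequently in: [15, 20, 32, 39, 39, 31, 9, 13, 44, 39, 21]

39

Step 1: Count the frequency of each value:
  9: appears 1 time(s)
  13: appears 1 time(s)
  15: appears 1 time(s)
  20: appears 1 time(s)
  21: appears 1 time(s)
  31: appears 1 time(s)
  32: appears 1 time(s)
  39: appears 3 time(s)
  44: appears 1 time(s)
Step 2: The value 39 appears most frequently (3 times).
Step 3: Mode = 39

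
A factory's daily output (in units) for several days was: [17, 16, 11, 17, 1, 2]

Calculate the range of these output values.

16

Step 1: Identify the maximum value: max = 17
Step 2: Identify the minimum value: min = 1
Step 3: Range = max - min = 17 - 1 = 16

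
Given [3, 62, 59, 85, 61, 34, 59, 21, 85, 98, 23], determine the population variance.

824.595

Step 1: Compute the mean: (3 + 62 + 59 + 85 + 61 + 34 + 59 + 21 + 85 + 98 + 23) / 11 = 53.6364
Step 2: Compute squared deviations from the mean:
  (3 - 53.6364)^2 = 2564.0413
  (62 - 53.6364)^2 = 69.9504
  (59 - 53.6364)^2 = 28.7686
  (85 - 53.6364)^2 = 983.6777
  (61 - 53.6364)^2 = 54.2231
  (34 - 53.6364)^2 = 385.5868
  (59 - 53.6364)^2 = 28.7686
  (21 - 53.6364)^2 = 1065.1322
  (85 - 53.6364)^2 = 983.6777
  (98 - 53.6364)^2 = 1968.1322
  (23 - 53.6364)^2 = 938.5868
Step 3: Sum of squared deviations = 9070.5455
Step 4: Population variance = 9070.5455 / 11 = 824.595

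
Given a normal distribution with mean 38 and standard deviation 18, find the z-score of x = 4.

-1.8889

Step 1: Recall the z-score formula: z = (x - mu) / sigma
Step 2: Substitute values: z = (4 - 38) / 18
Step 3: z = -34 / 18 = -1.8889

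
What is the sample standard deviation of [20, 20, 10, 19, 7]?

6.2209

Step 1: Compute the mean: 15.2
Step 2: Sum of squared deviations from the mean: 154.8
Step 3: Sample variance = 154.8 / 4 = 38.7
Step 4: Standard deviation = sqrt(38.7) = 6.2209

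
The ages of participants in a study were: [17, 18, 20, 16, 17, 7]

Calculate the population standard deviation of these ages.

4.1399

Step 1: Compute the mean: 15.8333
Step 2: Sum of squared deviations from the mean: 102.8333
Step 3: Population variance = 102.8333 / 6 = 17.1389
Step 4: Standard deviation = sqrt(17.1389) = 4.1399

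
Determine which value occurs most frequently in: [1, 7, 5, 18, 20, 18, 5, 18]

18

Step 1: Count the frequency of each value:
  1: appears 1 time(s)
  5: appears 2 time(s)
  7: appears 1 time(s)
  18: appears 3 time(s)
  20: appears 1 time(s)
Step 2: The value 18 appears most frequently (3 times).
Step 3: Mode = 18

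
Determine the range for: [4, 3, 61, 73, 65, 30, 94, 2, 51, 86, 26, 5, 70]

92

Step 1: Identify the maximum value: max = 94
Step 2: Identify the minimum value: min = 2
Step 3: Range = max - min = 94 - 2 = 92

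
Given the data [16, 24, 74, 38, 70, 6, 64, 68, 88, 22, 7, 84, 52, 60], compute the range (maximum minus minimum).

82

Step 1: Identify the maximum value: max = 88
Step 2: Identify the minimum value: min = 6
Step 3: Range = max - min = 88 - 6 = 82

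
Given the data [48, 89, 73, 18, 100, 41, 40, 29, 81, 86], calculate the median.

60.5

Step 1: Sort the data in ascending order: [18, 29, 40, 41, 48, 73, 81, 86, 89, 100]
Step 2: The number of values is n = 10.
Step 3: Since n is even, the median is the average of positions 5 and 6:
  Median = (48 + 73) / 2 = 60.5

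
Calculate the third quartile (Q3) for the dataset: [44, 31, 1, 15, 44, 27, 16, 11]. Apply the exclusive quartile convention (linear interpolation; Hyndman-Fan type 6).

40.75

Step 1: Sort the data: [1, 11, 15, 16, 27, 31, 44, 44]
Step 2: n = 8
Step 3: Using the exclusive quartile method:
  Q1 = 12
  Q2 (median) = 21.5
  Q3 = 40.75
  IQR = Q3 - Q1 = 40.75 - 12 = 28.75
Step 4: Q3 = 40.75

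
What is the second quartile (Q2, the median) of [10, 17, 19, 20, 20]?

19

Step 1: Sort the data: [10, 17, 19, 20, 20]
Step 2: n = 5
Step 3: Q2 is the median. Since n is odd, it is the middle value at position 3: 19
Step 4: Q2 = 19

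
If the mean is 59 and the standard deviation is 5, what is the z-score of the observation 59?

0

Step 1: Recall the z-score formula: z = (x - mu) / sigma
Step 2: Substitute values: z = (59 - 59) / 5
Step 3: z = 0 / 5 = 0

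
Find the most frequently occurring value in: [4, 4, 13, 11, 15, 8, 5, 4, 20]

4

Step 1: Count the frequency of each value:
  4: appears 3 time(s)
  5: appears 1 time(s)
  8: appears 1 time(s)
  11: appears 1 time(s)
  13: appears 1 time(s)
  15: appears 1 time(s)
  20: appears 1 time(s)
Step 2: The value 4 appears most frequently (3 times).
Step 3: Mode = 4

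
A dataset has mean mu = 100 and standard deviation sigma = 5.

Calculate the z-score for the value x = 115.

3

Step 1: Recall the z-score formula: z = (x - mu) / sigma
Step 2: Substitute values: z = (115 - 100) / 5
Step 3: z = 15 / 5 = 3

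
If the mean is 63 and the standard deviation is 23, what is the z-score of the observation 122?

2.5652

Step 1: Recall the z-score formula: z = (x - mu) / sigma
Step 2: Substitute values: z = (122 - 63) / 23
Step 3: z = 59 / 23 = 2.5652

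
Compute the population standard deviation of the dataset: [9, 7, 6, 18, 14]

4.5343

Step 1: Compute the mean: 10.8
Step 2: Sum of squared deviations from the mean: 102.8
Step 3: Population variance = 102.8 / 5 = 20.56
Step 4: Standard deviation = sqrt(20.56) = 4.5343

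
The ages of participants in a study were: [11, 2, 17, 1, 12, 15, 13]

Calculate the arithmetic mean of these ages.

10.1429

Step 1: Sum all values: 11 + 2 + 17 + 1 + 12 + 15 + 13 = 71
Step 2: Count the number of values: n = 7
Step 3: Mean = sum / n = 71 / 7 = 10.1429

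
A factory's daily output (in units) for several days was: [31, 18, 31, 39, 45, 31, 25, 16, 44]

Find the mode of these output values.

31

Step 1: Count the frequency of each value:
  16: appears 1 time(s)
  18: appears 1 time(s)
  25: appears 1 time(s)
  31: appears 3 time(s)
  39: appears 1 time(s)
  44: appears 1 time(s)
  45: appears 1 time(s)
Step 2: The value 31 appears most frequently (3 times).
Step 3: Mode = 31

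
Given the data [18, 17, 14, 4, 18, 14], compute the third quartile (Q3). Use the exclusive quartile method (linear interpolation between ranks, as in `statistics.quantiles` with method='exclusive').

18

Step 1: Sort the data: [4, 14, 14, 17, 18, 18]
Step 2: n = 6
Step 3: Using the exclusive quartile method:
  Q1 = 11.5
  Q2 (median) = 15.5
  Q3 = 18
  IQR = Q3 - Q1 = 18 - 11.5 = 6.5
Step 4: Q3 = 18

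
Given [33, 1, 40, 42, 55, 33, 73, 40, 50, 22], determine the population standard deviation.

18.3

Step 1: Compute the mean: 38.9
Step 2: Sum of squared deviations from the mean: 3348.9
Step 3: Population variance = 3348.9 / 10 = 334.89
Step 4: Standard deviation = sqrt(334.89) = 18.3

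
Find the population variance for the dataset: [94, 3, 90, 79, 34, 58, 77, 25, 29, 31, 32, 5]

938.0764

Step 1: Compute the mean: (94 + 3 + 90 + 79 + 34 + 58 + 77 + 25 + 29 + 31 + 32 + 5) / 12 = 46.4167
Step 2: Compute squared deviations from the mean:
  (94 - 46.4167)^2 = 2264.1736
  (3 - 46.4167)^2 = 1885.0069
  (90 - 46.4167)^2 = 1899.5069
  (79 - 46.4167)^2 = 1061.6736
  (34 - 46.4167)^2 = 154.1736
  (58 - 46.4167)^2 = 134.1736
  (77 - 46.4167)^2 = 935.3403
  (25 - 46.4167)^2 = 458.6736
  (29 - 46.4167)^2 = 303.3403
  (31 - 46.4167)^2 = 237.6736
  (32 - 46.4167)^2 = 207.8403
  (5 - 46.4167)^2 = 1715.3403
Step 3: Sum of squared deviations = 11256.9167
Step 4: Population variance = 11256.9167 / 12 = 938.0764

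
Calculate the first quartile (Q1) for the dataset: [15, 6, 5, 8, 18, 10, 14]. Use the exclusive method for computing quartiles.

6

Step 1: Sort the data: [5, 6, 8, 10, 14, 15, 18]
Step 2: n = 7
Step 3: Using the exclusive quartile method:
  Q1 = 6
  Q2 (median) = 10
  Q3 = 15
  IQR = Q3 - Q1 = 15 - 6 = 9
Step 4: Q1 = 6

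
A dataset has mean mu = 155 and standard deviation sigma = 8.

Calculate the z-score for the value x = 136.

-2.375

Step 1: Recall the z-score formula: z = (x - mu) / sigma
Step 2: Substitute values: z = (136 - 155) / 8
Step 3: z = -19 / 8 = -2.375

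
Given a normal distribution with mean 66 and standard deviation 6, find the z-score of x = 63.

-0.5

Step 1: Recall the z-score formula: z = (x - mu) / sigma
Step 2: Substitute values: z = (63 - 66) / 6
Step 3: z = -3 / 6 = -0.5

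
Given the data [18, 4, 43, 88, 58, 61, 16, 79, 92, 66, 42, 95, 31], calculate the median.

58

Step 1: Sort the data in ascending order: [4, 16, 18, 31, 42, 43, 58, 61, 66, 79, 88, 92, 95]
Step 2: The number of values is n = 13.
Step 3: Since n is odd, the median is the middle value at position 7: 58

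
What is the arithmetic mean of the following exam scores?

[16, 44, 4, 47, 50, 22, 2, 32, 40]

28.5556

Step 1: Sum all values: 16 + 44 + 4 + 47 + 50 + 22 + 2 + 32 + 40 = 257
Step 2: Count the number of values: n = 9
Step 3: Mean = sum / n = 257 / 9 = 28.5556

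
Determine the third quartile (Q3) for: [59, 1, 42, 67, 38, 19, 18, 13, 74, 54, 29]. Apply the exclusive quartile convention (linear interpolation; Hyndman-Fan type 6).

59

Step 1: Sort the data: [1, 13, 18, 19, 29, 38, 42, 54, 59, 67, 74]
Step 2: n = 11
Step 3: Using the exclusive quartile method:
  Q1 = 18
  Q2 (median) = 38
  Q3 = 59
  IQR = Q3 - Q1 = 59 - 18 = 41
Step 4: Q3 = 59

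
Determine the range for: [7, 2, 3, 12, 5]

10

Step 1: Identify the maximum value: max = 12
Step 2: Identify the minimum value: min = 2
Step 3: Range = max - min = 12 - 2 = 10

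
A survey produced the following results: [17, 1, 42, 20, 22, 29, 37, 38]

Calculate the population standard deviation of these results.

12.6861

Step 1: Compute the mean: 25.75
Step 2: Sum of squared deviations from the mean: 1287.5
Step 3: Population variance = 1287.5 / 8 = 160.9375
Step 4: Standard deviation = sqrt(160.9375) = 12.6861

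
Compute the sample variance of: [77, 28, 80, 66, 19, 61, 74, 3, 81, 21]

892

Step 1: Compute the mean: (77 + 28 + 80 + 66 + 19 + 61 + 74 + 3 + 81 + 21) / 10 = 51
Step 2: Compute squared deviations from the mean:
  (77 - 51)^2 = 676
  (28 - 51)^2 = 529
  (80 - 51)^2 = 841
  (66 - 51)^2 = 225
  (19 - 51)^2 = 1024
  (61 - 51)^2 = 100
  (74 - 51)^2 = 529
  (3 - 51)^2 = 2304
  (81 - 51)^2 = 900
  (21 - 51)^2 = 900
Step 3: Sum of squared deviations = 8028
Step 4: Sample variance = 8028 / 9 = 892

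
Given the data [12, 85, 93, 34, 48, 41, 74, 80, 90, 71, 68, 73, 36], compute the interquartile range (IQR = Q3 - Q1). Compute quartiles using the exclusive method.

44

Step 1: Sort the data: [12, 34, 36, 41, 48, 68, 71, 73, 74, 80, 85, 90, 93]
Step 2: n = 13
Step 3: Using the exclusive quartile method:
  Q1 = 38.5
  Q2 (median) = 71
  Q3 = 82.5
  IQR = Q3 - Q1 = 82.5 - 38.5 = 44
Step 4: IQR = 44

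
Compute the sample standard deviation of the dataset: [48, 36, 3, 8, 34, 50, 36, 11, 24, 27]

16.2553

Step 1: Compute the mean: 27.7
Step 2: Sum of squared deviations from the mean: 2378.1
Step 3: Sample variance = 2378.1 / 9 = 264.2333
Step 4: Standard deviation = sqrt(264.2333) = 16.2553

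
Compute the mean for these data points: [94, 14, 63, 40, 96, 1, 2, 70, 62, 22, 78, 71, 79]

53.2308

Step 1: Sum all values: 94 + 14 + 63 + 40 + 96 + 1 + 2 + 70 + 62 + 22 + 78 + 71 + 79 = 692
Step 2: Count the number of values: n = 13
Step 3: Mean = sum / n = 692 / 13 = 53.2308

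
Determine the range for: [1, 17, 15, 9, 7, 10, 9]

16

Step 1: Identify the maximum value: max = 17
Step 2: Identify the minimum value: min = 1
Step 3: Range = max - min = 17 - 1 = 16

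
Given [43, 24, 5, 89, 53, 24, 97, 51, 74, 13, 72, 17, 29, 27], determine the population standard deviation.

28.2511

Step 1: Compute the mean: 44.1429
Step 2: Sum of squared deviations from the mean: 11173.7143
Step 3: Population variance = 11173.7143 / 14 = 798.1224
Step 4: Standard deviation = sqrt(798.1224) = 28.2511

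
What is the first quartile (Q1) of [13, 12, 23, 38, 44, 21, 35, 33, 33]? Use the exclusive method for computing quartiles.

17

Step 1: Sort the data: [12, 13, 21, 23, 33, 33, 35, 38, 44]
Step 2: n = 9
Step 3: Using the exclusive quartile method:
  Q1 = 17
  Q2 (median) = 33
  Q3 = 36.5
  IQR = Q3 - Q1 = 36.5 - 17 = 19.5
Step 4: Q1 = 17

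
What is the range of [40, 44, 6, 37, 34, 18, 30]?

38

Step 1: Identify the maximum value: max = 44
Step 2: Identify the minimum value: min = 6
Step 3: Range = max - min = 44 - 6 = 38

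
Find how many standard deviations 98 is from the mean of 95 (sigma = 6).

0.5

Step 1: Recall the z-score formula: z = (x - mu) / sigma
Step 2: Substitute values: z = (98 - 95) / 6
Step 3: z = 3 / 6 = 0.5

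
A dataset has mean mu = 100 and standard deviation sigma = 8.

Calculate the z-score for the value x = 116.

2

Step 1: Recall the z-score formula: z = (x - mu) / sigma
Step 2: Substitute values: z = (116 - 100) / 8
Step 3: z = 16 / 8 = 2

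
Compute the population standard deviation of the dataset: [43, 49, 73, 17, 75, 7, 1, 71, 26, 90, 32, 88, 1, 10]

31.5676

Step 1: Compute the mean: 41.6429
Step 2: Sum of squared deviations from the mean: 13951.2143
Step 3: Population variance = 13951.2143 / 14 = 996.5153
Step 4: Standard deviation = sqrt(996.5153) = 31.5676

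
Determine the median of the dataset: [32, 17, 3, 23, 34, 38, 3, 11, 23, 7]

20

Step 1: Sort the data in ascending order: [3, 3, 7, 11, 17, 23, 23, 32, 34, 38]
Step 2: The number of values is n = 10.
Step 3: Since n is even, the median is the average of positions 5 and 6:
  Median = (17 + 23) / 2 = 20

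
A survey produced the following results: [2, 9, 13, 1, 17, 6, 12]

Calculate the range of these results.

16

Step 1: Identify the maximum value: max = 17
Step 2: Identify the minimum value: min = 1
Step 3: Range = max - min = 17 - 1 = 16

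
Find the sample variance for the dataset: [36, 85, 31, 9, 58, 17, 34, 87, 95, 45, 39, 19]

836.75

Step 1: Compute the mean: (36 + 85 + 31 + 9 + 58 + 17 + 34 + 87 + 95 + 45 + 39 + 19) / 12 = 46.25
Step 2: Compute squared deviations from the mean:
  (36 - 46.25)^2 = 105.0625
  (85 - 46.25)^2 = 1501.5625
  (31 - 46.25)^2 = 232.5625
  (9 - 46.25)^2 = 1387.5625
  (58 - 46.25)^2 = 138.0625
  (17 - 46.25)^2 = 855.5625
  (34 - 46.25)^2 = 150.0625
  (87 - 46.25)^2 = 1660.5625
  (95 - 46.25)^2 = 2376.5625
  (45 - 46.25)^2 = 1.5625
  (39 - 46.25)^2 = 52.5625
  (19 - 46.25)^2 = 742.5625
Step 3: Sum of squared deviations = 9204.25
Step 4: Sample variance = 9204.25 / 11 = 836.75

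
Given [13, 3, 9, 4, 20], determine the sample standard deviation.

6.9785

Step 1: Compute the mean: 9.8
Step 2: Sum of squared deviations from the mean: 194.8
Step 3: Sample variance = 194.8 / 4 = 48.7
Step 4: Standard deviation = sqrt(48.7) = 6.9785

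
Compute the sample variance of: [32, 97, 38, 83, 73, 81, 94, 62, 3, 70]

908.4556

Step 1: Compute the mean: (32 + 97 + 38 + 83 + 73 + 81 + 94 + 62 + 3 + 70) / 10 = 63.3
Step 2: Compute squared deviations from the mean:
  (32 - 63.3)^2 = 979.69
  (97 - 63.3)^2 = 1135.69
  (38 - 63.3)^2 = 640.09
  (83 - 63.3)^2 = 388.09
  (73 - 63.3)^2 = 94.09
  (81 - 63.3)^2 = 313.29
  (94 - 63.3)^2 = 942.49
  (62 - 63.3)^2 = 1.69
  (3 - 63.3)^2 = 3636.09
  (70 - 63.3)^2 = 44.89
Step 3: Sum of squared deviations = 8176.1
Step 4: Sample variance = 8176.1 / 9 = 908.4556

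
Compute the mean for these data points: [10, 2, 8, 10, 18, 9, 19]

10.8571

Step 1: Sum all values: 10 + 2 + 8 + 10 + 18 + 9 + 19 = 76
Step 2: Count the number of values: n = 7
Step 3: Mean = sum / n = 76 / 7 = 10.8571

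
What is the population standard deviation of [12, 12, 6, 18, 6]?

4.49

Step 1: Compute the mean: 10.8
Step 2: Sum of squared deviations from the mean: 100.8
Step 3: Population variance = 100.8 / 5 = 20.16
Step 4: Standard deviation = sqrt(20.16) = 4.49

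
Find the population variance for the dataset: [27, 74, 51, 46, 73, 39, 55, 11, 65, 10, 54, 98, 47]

574.7692

Step 1: Compute the mean: (27 + 74 + 51 + 46 + 73 + 39 + 55 + 11 + 65 + 10 + 54 + 98 + 47) / 13 = 50
Step 2: Compute squared deviations from the mean:
  (27 - 50)^2 = 529
  (74 - 50)^2 = 576
  (51 - 50)^2 = 1
  (46 - 50)^2 = 16
  (73 - 50)^2 = 529
  (39 - 50)^2 = 121
  (55 - 50)^2 = 25
  (11 - 50)^2 = 1521
  (65 - 50)^2 = 225
  (10 - 50)^2 = 1600
  (54 - 50)^2 = 16
  (98 - 50)^2 = 2304
  (47 - 50)^2 = 9
Step 3: Sum of squared deviations = 7472
Step 4: Population variance = 7472 / 13 = 574.7692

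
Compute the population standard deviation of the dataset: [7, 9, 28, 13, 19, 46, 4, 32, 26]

12.971

Step 1: Compute the mean: 20.4444
Step 2: Sum of squared deviations from the mean: 1514.2222
Step 3: Population variance = 1514.2222 / 9 = 168.2469
Step 4: Standard deviation = sqrt(168.2469) = 12.971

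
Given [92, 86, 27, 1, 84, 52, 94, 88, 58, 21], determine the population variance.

1037.41

Step 1: Compute the mean: (92 + 86 + 27 + 1 + 84 + 52 + 94 + 88 + 58 + 21) / 10 = 60.3
Step 2: Compute squared deviations from the mean:
  (92 - 60.3)^2 = 1004.89
  (86 - 60.3)^2 = 660.49
  (27 - 60.3)^2 = 1108.89
  (1 - 60.3)^2 = 3516.49
  (84 - 60.3)^2 = 561.69
  (52 - 60.3)^2 = 68.89
  (94 - 60.3)^2 = 1135.69
  (88 - 60.3)^2 = 767.29
  (58 - 60.3)^2 = 5.29
  (21 - 60.3)^2 = 1544.49
Step 3: Sum of squared deviations = 10374.1
Step 4: Population variance = 10374.1 / 10 = 1037.41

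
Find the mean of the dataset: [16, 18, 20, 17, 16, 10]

16.1667

Step 1: Sum all values: 16 + 18 + 20 + 17 + 16 + 10 = 97
Step 2: Count the number of values: n = 6
Step 3: Mean = sum / n = 97 / 6 = 16.1667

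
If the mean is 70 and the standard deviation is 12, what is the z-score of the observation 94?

2

Step 1: Recall the z-score formula: z = (x - mu) / sigma
Step 2: Substitute values: z = (94 - 70) / 12
Step 3: z = 24 / 12 = 2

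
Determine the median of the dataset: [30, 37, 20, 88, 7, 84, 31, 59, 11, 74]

34

Step 1: Sort the data in ascending order: [7, 11, 20, 30, 31, 37, 59, 74, 84, 88]
Step 2: The number of values is n = 10.
Step 3: Since n is even, the median is the average of positions 5 and 6:
  Median = (31 + 37) / 2 = 34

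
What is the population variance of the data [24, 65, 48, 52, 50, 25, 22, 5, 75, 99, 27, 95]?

825.7431

Step 1: Compute the mean: (24 + 65 + 48 + 52 + 50 + 25 + 22 + 5 + 75 + 99 + 27 + 95) / 12 = 48.9167
Step 2: Compute squared deviations from the mean:
  (24 - 48.9167)^2 = 620.8403
  (65 - 48.9167)^2 = 258.6736
  (48 - 48.9167)^2 = 0.8403
  (52 - 48.9167)^2 = 9.5069
  (50 - 48.9167)^2 = 1.1736
  (25 - 48.9167)^2 = 572.0069
  (22 - 48.9167)^2 = 724.5069
  (5 - 48.9167)^2 = 1928.6736
  (75 - 48.9167)^2 = 680.3403
  (99 - 48.9167)^2 = 2508.3403
  (27 - 48.9167)^2 = 480.3403
  (95 - 48.9167)^2 = 2123.6736
Step 3: Sum of squared deviations = 9908.9167
Step 4: Population variance = 9908.9167 / 12 = 825.7431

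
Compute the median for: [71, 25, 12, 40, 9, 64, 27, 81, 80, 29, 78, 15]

34.5

Step 1: Sort the data in ascending order: [9, 12, 15, 25, 27, 29, 40, 64, 71, 78, 80, 81]
Step 2: The number of values is n = 12.
Step 3: Since n is even, the median is the average of positions 6 and 7:
  Median = (29 + 40) / 2 = 34.5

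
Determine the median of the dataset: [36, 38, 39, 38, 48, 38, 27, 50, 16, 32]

38

Step 1: Sort the data in ascending order: [16, 27, 32, 36, 38, 38, 38, 39, 48, 50]
Step 2: The number of values is n = 10.
Step 3: Since n is even, the median is the average of positions 5 and 6:
  Median = (38 + 38) / 2 = 38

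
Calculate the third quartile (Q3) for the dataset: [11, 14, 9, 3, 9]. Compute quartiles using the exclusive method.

12.5

Step 1: Sort the data: [3, 9, 9, 11, 14]
Step 2: n = 5
Step 3: Using the exclusive quartile method:
  Q1 = 6
  Q2 (median) = 9
  Q3 = 12.5
  IQR = Q3 - Q1 = 12.5 - 6 = 6.5
Step 4: Q3 = 12.5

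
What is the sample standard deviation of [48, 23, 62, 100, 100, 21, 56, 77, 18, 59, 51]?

28.6442

Step 1: Compute the mean: 55.9091
Step 2: Sum of squared deviations from the mean: 8204.9091
Step 3: Sample variance = 8204.9091 / 10 = 820.4909
Step 4: Standard deviation = sqrt(820.4909) = 28.6442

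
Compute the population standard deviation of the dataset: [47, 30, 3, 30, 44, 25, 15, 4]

15.4899

Step 1: Compute the mean: 24.75
Step 2: Sum of squared deviations from the mean: 1919.5
Step 3: Population variance = 1919.5 / 8 = 239.9375
Step 4: Standard deviation = sqrt(239.9375) = 15.4899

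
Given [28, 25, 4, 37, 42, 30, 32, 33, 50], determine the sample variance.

162.1944

Step 1: Compute the mean: (28 + 25 + 4 + 37 + 42 + 30 + 32 + 33 + 50) / 9 = 31.2222
Step 2: Compute squared deviations from the mean:
  (28 - 31.2222)^2 = 10.3827
  (25 - 31.2222)^2 = 38.716
  (4 - 31.2222)^2 = 741.0494
  (37 - 31.2222)^2 = 33.3827
  (42 - 31.2222)^2 = 116.1605
  (30 - 31.2222)^2 = 1.4938
  (32 - 31.2222)^2 = 0.6049
  (33 - 31.2222)^2 = 3.1605
  (50 - 31.2222)^2 = 352.6049
Step 3: Sum of squared deviations = 1297.5556
Step 4: Sample variance = 1297.5556 / 8 = 162.1944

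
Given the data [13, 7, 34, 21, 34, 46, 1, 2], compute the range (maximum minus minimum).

45

Step 1: Identify the maximum value: max = 46
Step 2: Identify the minimum value: min = 1
Step 3: Range = max - min = 46 - 1 = 45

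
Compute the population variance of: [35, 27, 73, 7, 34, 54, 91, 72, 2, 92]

962.01

Step 1: Compute the mean: (35 + 27 + 73 + 7 + 34 + 54 + 91 + 72 + 2 + 92) / 10 = 48.7
Step 2: Compute squared deviations from the mean:
  (35 - 48.7)^2 = 187.69
  (27 - 48.7)^2 = 470.89
  (73 - 48.7)^2 = 590.49
  (7 - 48.7)^2 = 1738.89
  (34 - 48.7)^2 = 216.09
  (54 - 48.7)^2 = 28.09
  (91 - 48.7)^2 = 1789.29
  (72 - 48.7)^2 = 542.89
  (2 - 48.7)^2 = 2180.89
  (92 - 48.7)^2 = 1874.89
Step 3: Sum of squared deviations = 9620.1
Step 4: Population variance = 9620.1 / 10 = 962.01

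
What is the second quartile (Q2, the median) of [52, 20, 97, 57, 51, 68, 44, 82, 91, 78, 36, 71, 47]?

57

Step 1: Sort the data: [20, 36, 44, 47, 51, 52, 57, 68, 71, 78, 82, 91, 97]
Step 2: n = 13
Step 3: Q2 is the median. Since n is odd, it is the middle value at position 7: 57
Step 4: Q2 = 57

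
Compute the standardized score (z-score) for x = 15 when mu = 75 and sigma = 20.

-3

Step 1: Recall the z-score formula: z = (x - mu) / sigma
Step 2: Substitute values: z = (15 - 75) / 20
Step 3: z = -60 / 20 = -3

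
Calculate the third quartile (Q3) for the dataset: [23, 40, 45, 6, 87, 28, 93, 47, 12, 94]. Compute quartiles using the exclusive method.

88.5

Step 1: Sort the data: [6, 12, 23, 28, 40, 45, 47, 87, 93, 94]
Step 2: n = 10
Step 3: Using the exclusive quartile method:
  Q1 = 20.25
  Q2 (median) = 42.5
  Q3 = 88.5
  IQR = Q3 - Q1 = 88.5 - 20.25 = 68.25
Step 4: Q3 = 88.5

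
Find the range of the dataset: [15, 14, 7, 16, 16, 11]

9

Step 1: Identify the maximum value: max = 16
Step 2: Identify the minimum value: min = 7
Step 3: Range = max - min = 16 - 7 = 9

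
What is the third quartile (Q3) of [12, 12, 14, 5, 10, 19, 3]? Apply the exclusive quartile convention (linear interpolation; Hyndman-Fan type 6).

14

Step 1: Sort the data: [3, 5, 10, 12, 12, 14, 19]
Step 2: n = 7
Step 3: Using the exclusive quartile method:
  Q1 = 5
  Q2 (median) = 12
  Q3 = 14
  IQR = Q3 - Q1 = 14 - 5 = 9
Step 4: Q3 = 14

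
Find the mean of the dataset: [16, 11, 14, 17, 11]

13.8

Step 1: Sum all values: 16 + 11 + 14 + 17 + 11 = 69
Step 2: Count the number of values: n = 5
Step 3: Mean = sum / n = 69 / 5 = 13.8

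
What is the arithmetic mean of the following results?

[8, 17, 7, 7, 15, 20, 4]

11.1429

Step 1: Sum all values: 8 + 17 + 7 + 7 + 15 + 20 + 4 = 78
Step 2: Count the number of values: n = 7
Step 3: Mean = sum / n = 78 / 7 = 11.1429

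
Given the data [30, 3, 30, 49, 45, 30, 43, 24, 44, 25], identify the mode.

30

Step 1: Count the frequency of each value:
  3: appears 1 time(s)
  24: appears 1 time(s)
  25: appears 1 time(s)
  30: appears 3 time(s)
  43: appears 1 time(s)
  44: appears 1 time(s)
  45: appears 1 time(s)
  49: appears 1 time(s)
Step 2: The value 30 appears most frequently (3 times).
Step 3: Mode = 30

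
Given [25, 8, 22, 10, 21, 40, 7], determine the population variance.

119.4286

Step 1: Compute the mean: (25 + 8 + 22 + 10 + 21 + 40 + 7) / 7 = 19
Step 2: Compute squared deviations from the mean:
  (25 - 19)^2 = 36
  (8 - 19)^2 = 121
  (22 - 19)^2 = 9
  (10 - 19)^2 = 81
  (21 - 19)^2 = 4
  (40 - 19)^2 = 441
  (7 - 19)^2 = 144
Step 3: Sum of squared deviations = 836
Step 4: Population variance = 836 / 7 = 119.4286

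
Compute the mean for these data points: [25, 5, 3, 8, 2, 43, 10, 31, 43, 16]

18.6

Step 1: Sum all values: 25 + 5 + 3 + 8 + 2 + 43 + 10 + 31 + 43 + 16 = 186
Step 2: Count the number of values: n = 10
Step 3: Mean = sum / n = 186 / 10 = 18.6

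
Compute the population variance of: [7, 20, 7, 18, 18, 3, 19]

43.8367

Step 1: Compute the mean: (7 + 20 + 7 + 18 + 18 + 3 + 19) / 7 = 13.1429
Step 2: Compute squared deviations from the mean:
  (7 - 13.1429)^2 = 37.7347
  (20 - 13.1429)^2 = 47.0204
  (7 - 13.1429)^2 = 37.7347
  (18 - 13.1429)^2 = 23.5918
  (18 - 13.1429)^2 = 23.5918
  (3 - 13.1429)^2 = 102.8776
  (19 - 13.1429)^2 = 34.3061
Step 3: Sum of squared deviations = 306.8571
Step 4: Population variance = 306.8571 / 7 = 43.8367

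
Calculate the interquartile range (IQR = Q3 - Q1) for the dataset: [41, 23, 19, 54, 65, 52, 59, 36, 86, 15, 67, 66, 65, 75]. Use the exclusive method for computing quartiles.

33.5

Step 1: Sort the data: [15, 19, 23, 36, 41, 52, 54, 59, 65, 65, 66, 67, 75, 86]
Step 2: n = 14
Step 3: Using the exclusive quartile method:
  Q1 = 32.75
  Q2 (median) = 56.5
  Q3 = 66.25
  IQR = Q3 - Q1 = 66.25 - 32.75 = 33.5
Step 4: IQR = 33.5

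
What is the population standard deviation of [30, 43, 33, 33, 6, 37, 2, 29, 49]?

14.723

Step 1: Compute the mean: 29.1111
Step 2: Sum of squared deviations from the mean: 1950.8889
Step 3: Population variance = 1950.8889 / 9 = 216.7654
Step 4: Standard deviation = sqrt(216.7654) = 14.723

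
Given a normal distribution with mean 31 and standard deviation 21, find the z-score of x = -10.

-1.9524

Step 1: Recall the z-score formula: z = (x - mu) / sigma
Step 2: Substitute values: z = (-10 - 31) / 21
Step 3: z = -41 / 21 = -1.9524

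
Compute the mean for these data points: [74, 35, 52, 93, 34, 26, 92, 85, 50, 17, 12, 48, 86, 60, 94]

57.2

Step 1: Sum all values: 74 + 35 + 52 + 93 + 34 + 26 + 92 + 85 + 50 + 17 + 12 + 48 + 86 + 60 + 94 = 858
Step 2: Count the number of values: n = 15
Step 3: Mean = sum / n = 858 / 15 = 57.2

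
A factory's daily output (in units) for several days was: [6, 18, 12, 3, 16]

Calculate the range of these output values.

15

Step 1: Identify the maximum value: max = 18
Step 2: Identify the minimum value: min = 3
Step 3: Range = max - min = 18 - 3 = 15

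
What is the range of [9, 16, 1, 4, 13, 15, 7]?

15

Step 1: Identify the maximum value: max = 16
Step 2: Identify the minimum value: min = 1
Step 3: Range = max - min = 16 - 1 = 15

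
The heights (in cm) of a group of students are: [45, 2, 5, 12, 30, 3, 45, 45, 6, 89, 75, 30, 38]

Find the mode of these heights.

45

Step 1: Count the frequency of each value:
  2: appears 1 time(s)
  3: appears 1 time(s)
  5: appears 1 time(s)
  6: appears 1 time(s)
  12: appears 1 time(s)
  30: appears 2 time(s)
  38: appears 1 time(s)
  45: appears 3 time(s)
  75: appears 1 time(s)
  89: appears 1 time(s)
Step 2: The value 45 appears most frequently (3 times).
Step 3: Mode = 45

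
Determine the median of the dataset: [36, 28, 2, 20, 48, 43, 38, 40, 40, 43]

39

Step 1: Sort the data in ascending order: [2, 20, 28, 36, 38, 40, 40, 43, 43, 48]
Step 2: The number of values is n = 10.
Step 3: Since n is even, the median is the average of positions 5 and 6:
  Median = (38 + 40) / 2 = 39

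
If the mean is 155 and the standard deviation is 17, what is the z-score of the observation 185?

1.7647

Step 1: Recall the z-score formula: z = (x - mu) / sigma
Step 2: Substitute values: z = (185 - 155) / 17
Step 3: z = 30 / 17 = 1.7647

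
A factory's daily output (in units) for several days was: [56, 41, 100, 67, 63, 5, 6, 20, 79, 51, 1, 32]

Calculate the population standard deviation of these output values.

30.253

Step 1: Compute the mean: 43.4167
Step 2: Sum of squared deviations from the mean: 10982.9167
Step 3: Population variance = 10982.9167 / 12 = 915.2431
Step 4: Standard deviation = sqrt(915.2431) = 30.253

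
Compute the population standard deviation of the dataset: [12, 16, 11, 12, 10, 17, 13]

2.3905

Step 1: Compute the mean: 13
Step 2: Sum of squared deviations from the mean: 40
Step 3: Population variance = 40 / 7 = 5.7143
Step 4: Standard deviation = sqrt(5.7143) = 2.3905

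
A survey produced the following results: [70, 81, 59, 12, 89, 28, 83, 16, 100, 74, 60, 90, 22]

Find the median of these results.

70

Step 1: Sort the data in ascending order: [12, 16, 22, 28, 59, 60, 70, 74, 81, 83, 89, 90, 100]
Step 2: The number of values is n = 13.
Step 3: Since n is odd, the median is the middle value at position 7: 70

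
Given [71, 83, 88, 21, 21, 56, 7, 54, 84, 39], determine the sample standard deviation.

29.3946

Step 1: Compute the mean: 52.4
Step 2: Sum of squared deviations from the mean: 7776.4
Step 3: Sample variance = 7776.4 / 9 = 864.0444
Step 4: Standard deviation = sqrt(864.0444) = 29.3946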